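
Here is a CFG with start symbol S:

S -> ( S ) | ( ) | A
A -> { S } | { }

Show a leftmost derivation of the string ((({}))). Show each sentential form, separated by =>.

S => (S)   [S -> ( S )]
(S) => ((S))   [S -> ( S )]
((S)) => (((S)))   [S -> ( S )]
(((S))) => (((A)))   [S -> A]
(((A))) => ((({})))   [A -> { }]

S=>(S)=>((S))=>(((S)))=>(((A)))=>((({})))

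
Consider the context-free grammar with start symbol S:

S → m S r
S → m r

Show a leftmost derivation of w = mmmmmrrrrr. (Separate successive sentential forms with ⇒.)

S ⇒ mSr ⇒ mmSrr ⇒ mmmSrrr ⇒ mmmmSrrrr ⇒ mmmmmrrrrr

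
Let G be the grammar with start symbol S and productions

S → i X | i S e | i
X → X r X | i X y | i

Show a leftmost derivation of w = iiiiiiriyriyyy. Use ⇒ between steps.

S ⇒ iX ⇒ iiXy ⇒ iiiXyy ⇒ iiiiXyyy ⇒ iiiiXrXyyy ⇒ iiiiiXyrXyyy ⇒ iiiiiXrXyrXyyy ⇒ iiiiiirXyrXyyy ⇒ iiiiiiriyrXyyy ⇒ iiiiiiriyriyyy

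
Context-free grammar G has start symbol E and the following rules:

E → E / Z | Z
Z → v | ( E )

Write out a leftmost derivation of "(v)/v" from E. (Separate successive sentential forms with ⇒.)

E ⇒ E/Z   [E → E / Z]
E/Z ⇒ Z/Z   [E → Z]
Z/Z ⇒ (E)/Z   [Z → ( E )]
(E)/Z ⇒ (Z)/Z   [E → Z]
(Z)/Z ⇒ (v)/Z   [Z → v]
(v)/Z ⇒ (v)/v   [Z → v]

E ⇒ E/Z ⇒ Z/Z ⇒ (E)/Z ⇒ (Z)/Z ⇒ (v)/Z ⇒ (v)/v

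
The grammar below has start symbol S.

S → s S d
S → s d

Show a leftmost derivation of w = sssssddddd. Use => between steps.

S => sSd   [S → s S d]
sSd => ssSdd   [S → s S d]
ssSdd => sssSddd   [S → s S d]
sssSddd => ssssSdddd   [S → s S d]
ssssSdddd => sssssddddd   [S → s d]

S => sSd => ssSdd => sssSddd => ssssSdddd => sssssddddd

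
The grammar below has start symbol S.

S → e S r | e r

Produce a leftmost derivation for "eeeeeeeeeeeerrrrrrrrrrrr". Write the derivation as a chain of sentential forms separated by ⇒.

S ⇒ eSr   [S → e S r]
eSr ⇒ eeSrr   [S → e S r]
eeSrr ⇒ eeeSrrr   [S → e S r]
eeeSrrr ⇒ eeeeSrrrr   [S → e S r]
eeeeSrrrr ⇒ eeeeeSrrrrr   [S → e S r]
eeeeeSrrrrr ⇒ eeeeeeSrrrrrr   [S → e S r]
eeeeeeSrrrrrr ⇒ eeeeeeeSrrrrrrr   [S → e S r]
eeeeeeeSrrrrrrr ⇒ eeeeeeeeSrrrrrrrr   [S → e S r]
eeeeeeeeSrrrrrrrr ⇒ eeeeeeeeeSrrrrrrrrr   [S → e S r]
eeeeeeeeeSrrrrrrrrr ⇒ eeeeeeeeeeSrrrrrrrrrr   [S → e S r]
eeeeeeeeeeSrrrrrrrrrr ⇒ eeeeeeeeeeeSrrrrrrrrrrr   [S → e S r]
eeeeeeeeeeeSrrrrrrrrrrr ⇒ eeeeeeeeeeeerrrrrrrrrrrr   [S → e r]

S ⇒ eSr ⇒ eeSrr ⇒ eeeSrrr ⇒ eeeeSrrrr ⇒ eeeeeSrrrrr ⇒ eeeeeeSrrrrrr ⇒ eeeeeeeSrrrrrrr ⇒ eeeeeeeeSrrrrrrrr ⇒ eeeeeeeeeSrrrrrrrrr ⇒ eeeeeeeeeeSrrrrrrrrrr ⇒ eeeeeeeeeeeSrrrrrrrrrrr ⇒ eeeeeeeeeeeerrrrrrrrrrrr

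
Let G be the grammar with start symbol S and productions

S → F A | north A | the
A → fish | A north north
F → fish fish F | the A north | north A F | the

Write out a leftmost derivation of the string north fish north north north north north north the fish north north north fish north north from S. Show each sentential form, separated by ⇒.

S ⇒ F A ⇒ north A F A ⇒ north A north north F A ⇒ north A north north north north F A ⇒ north A north north north north north north F A ⇒ north fish north north north north north north F A ⇒ north fish north north north north north north the A north A ⇒ north fish north north north north north north the A north north north A ⇒ north fish north north north north north north the fish north north north A ⇒ north fish north north north north north north the fish north north north A north north ⇒ north fish north north north north north north the fish north north north fish north north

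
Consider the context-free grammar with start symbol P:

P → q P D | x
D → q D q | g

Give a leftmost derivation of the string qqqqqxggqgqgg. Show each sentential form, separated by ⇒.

P⇒qPD⇒qqPDD⇒qqqPDDD⇒qqqqPDDDD⇒qqqqqPDDDDD⇒qqqqqxDDDDD⇒qqqqqxgDDDD⇒qqqqqxggDDD⇒qqqqqxggqDqDD⇒qqqqqxggqgqDD⇒qqqqqxggqgqgD⇒qqqqqxggqgqgg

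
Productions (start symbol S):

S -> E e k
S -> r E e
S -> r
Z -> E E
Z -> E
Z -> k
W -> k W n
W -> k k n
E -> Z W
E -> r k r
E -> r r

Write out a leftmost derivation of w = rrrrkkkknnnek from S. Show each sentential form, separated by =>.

S => Eek   [S -> E e k]
Eek => ZWek   [E -> Z W]
ZWek => EEWek   [Z -> E E]
EEWek => rrEWek   [E -> r r]
rrEWek => rrrrWek   [E -> r r]
rrrrWek => rrrrkWnek   [W -> k W n]
rrrrkWnek => rrrrkkWnnek   [W -> k W n]
rrrrkkWnnek => rrrrkkkknnnek   [W -> k k n]

S => Eek => ZWek => EEWek => rrEWek => rrrrWek => rrrrkWnek => rrrrkkWnnek => rrrrkkkknnnek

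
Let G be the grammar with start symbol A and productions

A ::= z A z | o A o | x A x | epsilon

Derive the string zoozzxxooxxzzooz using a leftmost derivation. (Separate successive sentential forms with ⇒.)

A ⇒ zAz ⇒ zoAoz ⇒ zooAooz ⇒ zoozAzooz ⇒ zoozzAzzooz ⇒ zoozzxAxzzooz ⇒ zoozzxxAxxzzooz ⇒ zoozzxxoAoxxzzooz ⇒ zoozzxxooxxzzooz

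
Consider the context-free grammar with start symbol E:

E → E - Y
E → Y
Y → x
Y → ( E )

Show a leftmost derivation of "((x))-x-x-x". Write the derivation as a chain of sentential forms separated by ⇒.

E ⇒ E-Y   [E → E - Y]
E-Y ⇒ E-Y-Y   [E → E - Y]
E-Y-Y ⇒ E-Y-Y-Y   [E → E - Y]
E-Y-Y-Y ⇒ Y-Y-Y-Y   [E → Y]
Y-Y-Y-Y ⇒ (E)-Y-Y-Y   [Y → ( E )]
(E)-Y-Y-Y ⇒ (Y)-Y-Y-Y   [E → Y]
(Y)-Y-Y-Y ⇒ ((E))-Y-Y-Y   [Y → ( E )]
((E))-Y-Y-Y ⇒ ((Y))-Y-Y-Y   [E → Y]
((Y))-Y-Y-Y ⇒ ((x))-Y-Y-Y   [Y → x]
((x))-Y-Y-Y ⇒ ((x))-x-Y-Y   [Y → x]
((x))-x-Y-Y ⇒ ((x))-x-x-Y   [Y → x]
((x))-x-x-Y ⇒ ((x))-x-x-x   [Y → x]

E ⇒ E-Y ⇒ E-Y-Y ⇒ E-Y-Y-Y ⇒ Y-Y-Y-Y ⇒ (E)-Y-Y-Y ⇒ (Y)-Y-Y-Y ⇒ ((E))-Y-Y-Y ⇒ ((Y))-Y-Y-Y ⇒ ((x))-Y-Y-Y ⇒ ((x))-x-Y-Y ⇒ ((x))-x-x-Y ⇒ ((x))-x-x-x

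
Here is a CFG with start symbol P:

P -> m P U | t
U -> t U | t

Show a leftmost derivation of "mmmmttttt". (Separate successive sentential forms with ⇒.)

P ⇒ mPU   [P -> m P U]
mPU ⇒ mmPUU   [P -> m P U]
mmPUU ⇒ mmmPUUU   [P -> m P U]
mmmPUUU ⇒ mmmmPUUUU   [P -> m P U]
mmmmPUUUU ⇒ mmmmtUUUU   [P -> t]
mmmmtUUUU ⇒ mmmmttUUU   [U -> t]
mmmmttUUU ⇒ mmmmtttUU   [U -> t]
mmmmtttUU ⇒ mmmmttttU   [U -> t]
mmmmttttU ⇒ mmmmttttt   [U -> t]

P ⇒ mPU ⇒ mmPUU ⇒ mmmPUUU ⇒ mmmmPUUUU ⇒ mmmmtUUUU ⇒ mmmmttUUU ⇒ mmmmtttUU ⇒ mmmmttttU ⇒ mmmmttttt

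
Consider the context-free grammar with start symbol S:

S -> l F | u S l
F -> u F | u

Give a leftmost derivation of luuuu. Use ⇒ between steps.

S ⇒ lF ⇒ luF ⇒ luuF ⇒ luuuF ⇒ luuuu

S ⇒ lF   [S -> l F]
lF ⇒ luF   [F -> u F]
luF ⇒ luuF   [F -> u F]
luuF ⇒ luuuF   [F -> u F]
luuuF ⇒ luuuu   [F -> u]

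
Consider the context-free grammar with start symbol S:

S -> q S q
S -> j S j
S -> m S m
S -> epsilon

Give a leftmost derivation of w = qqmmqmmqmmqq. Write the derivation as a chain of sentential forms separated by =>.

S => qSq => qqSqq => qqmSmqq => qqmmSmmqq => qqmmqSqmmqq => qqmmqmSmqmmqq => qqmmqmmqmmqq

S => qSq   [S -> q S q]
qSq => qqSqq   [S -> q S q]
qqSqq => qqmSmqq   [S -> m S m]
qqmSmqq => qqmmSmmqq   [S -> m S m]
qqmmSmmqq => qqmmqSqmmqq   [S -> q S q]
qqmmqSqmmqq => qqmmqmSmqmmqq   [S -> m S m]
qqmmqmSmqmmqq => qqmmqmmqmmqq   [S -> epsilon]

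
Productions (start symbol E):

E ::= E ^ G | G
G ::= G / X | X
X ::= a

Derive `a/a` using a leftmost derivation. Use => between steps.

E=>G=>G/X=>X/X=>a/X=>a/a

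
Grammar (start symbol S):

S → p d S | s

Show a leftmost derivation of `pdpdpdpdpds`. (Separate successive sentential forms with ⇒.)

S ⇒ pdS   [S → p d S]
pdS ⇒ pdpdS   [S → p d S]
pdpdS ⇒ pdpdpdS   [S → p d S]
pdpdpdS ⇒ pdpdpdpdS   [S → p d S]
pdpdpdpdS ⇒ pdpdpdpdpdS   [S → p d S]
pdpdpdpdpdS ⇒ pdpdpdpdpds   [S → s]

S⇒pdS⇒pdpdS⇒pdpdpdS⇒pdpdpdpdS⇒pdpdpdpdpdS⇒pdpdpdpdpds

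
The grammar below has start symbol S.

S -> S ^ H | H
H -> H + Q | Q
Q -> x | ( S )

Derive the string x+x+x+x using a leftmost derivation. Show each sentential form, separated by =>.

S => H => H+Q => H+Q+Q => H+Q+Q+Q => Q+Q+Q+Q => x+Q+Q+Q => x+x+Q+Q => x+x+x+Q => x+x+x+x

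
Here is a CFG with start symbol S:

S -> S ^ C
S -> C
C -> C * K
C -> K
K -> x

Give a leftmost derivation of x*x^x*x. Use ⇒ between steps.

S ⇒ S^C ⇒ C^C ⇒ C*K^C ⇒ K*K^C ⇒ x*K^C ⇒ x*x^C ⇒ x*x^C*K ⇒ x*x^K*K ⇒ x*x^x*K ⇒ x*x^x*x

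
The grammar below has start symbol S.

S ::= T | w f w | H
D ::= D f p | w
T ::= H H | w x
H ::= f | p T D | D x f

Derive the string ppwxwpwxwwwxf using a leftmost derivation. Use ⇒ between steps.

S ⇒ T   [S ::= T]
T ⇒ HH   [T ::= H H]
HH ⇒ pTDH   [H ::= p T D]
pTDH ⇒ pHHDH   [T ::= H H]
pHHDH ⇒ ppTDHDH   [H ::= p T D]
ppTDHDH ⇒ ppwxDHDH   [T ::= w x]
ppwxDHDH ⇒ ppwxwHDH   [D ::= w]
ppwxwHDH ⇒ ppwxwpTDDH   [H ::= p T D]
ppwxwpTDDH ⇒ ppwxwpwxDDH   [T ::= w x]
ppwxwpwxDDH ⇒ ppwxwpwxwDH   [D ::= w]
ppwxwpwxwDH ⇒ ppwxwpwxwwH   [D ::= w]
ppwxwpwxwwH ⇒ ppwxwpwxwwDxf   [H ::= D x f]
ppwxwpwxwwDxf ⇒ ppwxwpwxwwwxf   [D ::= w]

S ⇒ T ⇒ HH ⇒ pTDH ⇒ pHHDH ⇒ ppTDHDH ⇒ ppwxDHDH ⇒ ppwxwHDH ⇒ ppwxwpTDDH ⇒ ppwxwpwxDDH ⇒ ppwxwpwxwDH ⇒ ppwxwpwxwwH ⇒ ppwxwpwxwwDxf ⇒ ppwxwpwxwwwxf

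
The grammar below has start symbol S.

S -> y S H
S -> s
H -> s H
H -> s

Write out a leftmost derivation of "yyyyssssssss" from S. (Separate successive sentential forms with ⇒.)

S ⇒ ySH   [S -> y S H]
ySH ⇒ yySHH   [S -> y S H]
yySHH ⇒ yyySHHH   [S -> y S H]
yyySHHH ⇒ yyyySHHHH   [S -> y S H]
yyyySHHHH ⇒ yyyysHHHH   [S -> s]
yyyysHHHH ⇒ yyyyssHHH   [H -> s]
yyyyssHHH ⇒ yyyysssHHH   [H -> s H]
yyyysssHHH ⇒ yyyyssssHHH   [H -> s H]
yyyyssssHHH ⇒ yyyysssssHHH   [H -> s H]
yyyysssssHHH ⇒ yyyyssssssHH   [H -> s]
yyyyssssssHH ⇒ yyyysssssssH   [H -> s]
yyyysssssssH ⇒ yyyyssssssss   [H -> s]

S ⇒ ySH ⇒ yySHH ⇒ yyySHHH ⇒ yyyySHHHH ⇒ yyyysHHHH ⇒ yyyyssHHH ⇒ yyyysssHHH ⇒ yyyyssssHHH ⇒ yyyysssssHHH ⇒ yyyyssssssHH ⇒ yyyysssssssH ⇒ yyyyssssssss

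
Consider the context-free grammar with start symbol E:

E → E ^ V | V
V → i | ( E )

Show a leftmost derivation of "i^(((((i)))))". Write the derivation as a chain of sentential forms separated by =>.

E => E^V => V^V => i^V => i^(E) => i^(V) => i^((E)) => i^((V)) => i^(((E))) => i^(((V))) => i^((((E)))) => i^((((V)))) => i^(((((E))))) => i^(((((V))))) => i^(((((i)))))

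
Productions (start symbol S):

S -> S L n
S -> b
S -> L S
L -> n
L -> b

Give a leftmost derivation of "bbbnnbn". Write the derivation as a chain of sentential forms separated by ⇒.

S ⇒ SLn ⇒ SLnLn ⇒ LSLnLn ⇒ bSLnLn ⇒ bLSLnLn ⇒ bbSLnLn ⇒ bbbLnLn ⇒ bbbnnLn ⇒ bbbnnbn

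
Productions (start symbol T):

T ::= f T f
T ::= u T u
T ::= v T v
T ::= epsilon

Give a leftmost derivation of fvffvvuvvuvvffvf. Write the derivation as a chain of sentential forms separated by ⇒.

T ⇒ fTf ⇒ fvTvf ⇒ fvfTfvf ⇒ fvffTffvf ⇒ fvffvTvffvf ⇒ fvffvvTvvffvf ⇒ fvffvvuTuvvffvf ⇒ fvffvvuvTvuvvffvf ⇒ fvffvvuvvuvvffvf

T ⇒ fTf   [T ::= f T f]
fTf ⇒ fvTvf   [T ::= v T v]
fvTvf ⇒ fvfTfvf   [T ::= f T f]
fvfTfvf ⇒ fvffTffvf   [T ::= f T f]
fvffTffvf ⇒ fvffvTvffvf   [T ::= v T v]
fvffvTvffvf ⇒ fvffvvTvvffvf   [T ::= v T v]
fvffvvTvvffvf ⇒ fvffvvuTuvvffvf   [T ::= u T u]
fvffvvuTuvvffvf ⇒ fvffvvuvTvuvvffvf   [T ::= v T v]
fvffvvuvTvuvvffvf ⇒ fvffvvuvvuvvffvf   [T ::= epsilon]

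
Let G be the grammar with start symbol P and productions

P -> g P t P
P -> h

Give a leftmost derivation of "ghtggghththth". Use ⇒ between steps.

P ⇒ gPtP   [P -> g P t P]
gPtP ⇒ ghtP   [P -> h]
ghtP ⇒ ghtgPtP   [P -> g P t P]
ghtgPtP ⇒ ghtggPtPtP   [P -> g P t P]
ghtggPtPtP ⇒ ghtgggPtPtPtP   [P -> g P t P]
ghtgggPtPtPtP ⇒ ghtggghtPtPtP   [P -> h]
ghtggghtPtPtP ⇒ ghtggghthtPtP   [P -> h]
ghtggghthtPtP ⇒ ghtggghththtP   [P -> h]
ghtggghththtP ⇒ ghtggghththth   [P -> h]

P ⇒ gPtP ⇒ ghtP ⇒ ghtgPtP ⇒ ghtggPtPtP ⇒ ghtgggPtPtPtP ⇒ ghtggghtPtPtP ⇒ ghtggghthtPtP ⇒ ghtggghththtP ⇒ ghtggghththth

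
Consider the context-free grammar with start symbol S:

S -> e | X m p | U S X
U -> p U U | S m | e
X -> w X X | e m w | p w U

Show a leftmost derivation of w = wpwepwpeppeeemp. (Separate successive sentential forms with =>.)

S => Xmp => wXXmp => wpwUXmp => wpweXmp => wpwepwUmp => wpwepwpUUmp => wpwepwpeUmp => wpwepwpepUUmp => wpwepwpeppUUUmp => wpwepwpeppeUUmp => wpwepwpeppeeUmp => wpwepwpeppeeemp

S => Xmp   [S -> X m p]
Xmp => wXXmp   [X -> w X X]
wXXmp => wpwUXmp   [X -> p w U]
wpwUXmp => wpweXmp   [U -> e]
wpweXmp => wpwepwUmp   [X -> p w U]
wpwepwUmp => wpwepwpUUmp   [U -> p U U]
wpwepwpUUmp => wpwepwpeUmp   [U -> e]
wpwepwpeUmp => wpwepwpepUUmp   [U -> p U U]
wpwepwpepUUmp => wpwepwpeppUUUmp   [U -> p U U]
wpwepwpeppUUUmp => wpwepwpeppeUUmp   [U -> e]
wpwepwpeppeUUmp => wpwepwpeppeeUmp   [U -> e]
wpwepwpeppeeUmp => wpwepwpeppeeemp   [U -> e]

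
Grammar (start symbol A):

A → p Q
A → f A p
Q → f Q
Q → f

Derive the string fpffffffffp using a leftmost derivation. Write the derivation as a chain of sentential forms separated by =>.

A => fAp => fpQp => fpfQp => fpffQp => fpfffQp => fpffffQp => fpfffffQp => fpffffffQp => fpfffffffQp => fpffffffffp

A => fAp   [A → f A p]
fAp => fpQp   [A → p Q]
fpQp => fpfQp   [Q → f Q]
fpfQp => fpffQp   [Q → f Q]
fpffQp => fpfffQp   [Q → f Q]
fpfffQp => fpffffQp   [Q → f Q]
fpffffQp => fpfffffQp   [Q → f Q]
fpfffffQp => fpffffffQp   [Q → f Q]
fpffffffQp => fpfffffffQp   [Q → f Q]
fpfffffffQp => fpffffffffp   [Q → f]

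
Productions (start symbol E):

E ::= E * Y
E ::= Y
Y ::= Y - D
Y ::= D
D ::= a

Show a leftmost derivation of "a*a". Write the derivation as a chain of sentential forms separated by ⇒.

E ⇒ E*Y ⇒ Y*Y ⇒ D*Y ⇒ a*Y ⇒ a*D ⇒ a*a

E ⇒ E*Y   [E ::= E * Y]
E*Y ⇒ Y*Y   [E ::= Y]
Y*Y ⇒ D*Y   [Y ::= D]
D*Y ⇒ a*Y   [D ::= a]
a*Y ⇒ a*D   [Y ::= D]
a*D ⇒ a*a   [D ::= a]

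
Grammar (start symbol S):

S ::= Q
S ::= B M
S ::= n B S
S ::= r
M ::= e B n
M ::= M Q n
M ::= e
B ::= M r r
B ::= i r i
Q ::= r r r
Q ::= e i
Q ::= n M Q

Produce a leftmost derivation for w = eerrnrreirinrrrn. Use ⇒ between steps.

S ⇒ BM ⇒ MrrM ⇒ eBnrrM ⇒ eMrrnrrM ⇒ eerrnrrM ⇒ eerrnrrMQn ⇒ eerrnrreBnQn ⇒ eerrnrreirinQn ⇒ eerrnrreirinrrrn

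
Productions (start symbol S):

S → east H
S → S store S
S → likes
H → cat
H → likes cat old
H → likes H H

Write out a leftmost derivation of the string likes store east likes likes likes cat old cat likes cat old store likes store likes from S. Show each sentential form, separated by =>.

S => S store S => S store S store S => S store S store S store S => likes store S store S store S => likes store east H store S store S => likes store east likes H H store S store S => likes store east likes likes H H H store S store S => likes store east likes likes likes cat old H H store S store S => likes store east likes likes likes cat old cat H store S store S => likes store east likes likes likes cat old cat likes cat old store S store S => likes store east likes likes likes cat old cat likes cat old store likes store S => likes store east likes likes likes cat old cat likes cat old store likes store likes

S => S store S   [S → S store S]
S store S => S store S store S   [S → S store S]
S store S store S => S store S store S store S   [S → S store S]
S store S store S store S => likes store S store S store S   [S → likes]
likes store S store S store S => likes store east H store S store S   [S → east H]
likes store east H store S store S => likes store east likes H H store S store S   [H → likes H H]
likes store east likes H H store S store S => likes store east likes likes H H H store S store S   [H → likes H H]
likes store east likes likes H H H store S store S => likes store east likes likes likes cat old H H store S store S   [H → likes cat old]
likes store east likes likes likes cat old H H store S store S => likes store east likes likes likes cat old cat H store S store S   [H → cat]
likes store east likes likes likes cat old cat H store S store S => likes store east likes likes likes cat old cat likes cat old store S store S   [H → likes cat old]
likes store east likes likes likes cat old cat likes cat old store S store S => likes store east likes likes likes cat old cat likes cat old store likes store S   [S → likes]
likes store east likes likes likes cat old cat likes cat old store likes store S => likes store east likes likes likes cat old cat likes cat old store likes store likes   [S → likes]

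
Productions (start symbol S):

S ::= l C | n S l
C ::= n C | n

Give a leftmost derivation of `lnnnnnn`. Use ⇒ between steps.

S⇒lC⇒lnC⇒lnnC⇒lnnnC⇒lnnnnC⇒lnnnnnC⇒lnnnnnn

S ⇒ lC   [S ::= l C]
lC ⇒ lnC   [C ::= n C]
lnC ⇒ lnnC   [C ::= n C]
lnnC ⇒ lnnnC   [C ::= n C]
lnnnC ⇒ lnnnnC   [C ::= n C]
lnnnnC ⇒ lnnnnnC   [C ::= n C]
lnnnnnC ⇒ lnnnnnn   [C ::= n]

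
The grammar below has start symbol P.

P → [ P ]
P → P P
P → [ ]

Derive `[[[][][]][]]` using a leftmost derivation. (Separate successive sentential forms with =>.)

P => [P] => [PP] => [[P]P] => [[PP]P] => [[PPP]P] => [[[]PP]P] => [[[][]P]P] => [[[][][]]P] => [[[][][]][]]

P => [P]   [P → [ P ]]
[P] => [PP]   [P → P P]
[PP] => [[P]P]   [P → [ P ]]
[[P]P] => [[PP]P]   [P → P P]
[[PP]P] => [[PPP]P]   [P → P P]
[[PPP]P] => [[[]PP]P]   [P → [ ]]
[[[]PP]P] => [[[][]P]P]   [P → [ ]]
[[[][]P]P] => [[[][][]]P]   [P → [ ]]
[[[][][]]P] => [[[][][]][]]   [P → [ ]]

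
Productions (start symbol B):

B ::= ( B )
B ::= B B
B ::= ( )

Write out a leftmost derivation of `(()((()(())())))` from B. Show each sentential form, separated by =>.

B => (B)   [B ::= ( B )]
(B) => (BB)   [B ::= B B]
(BB) => (()B)   [B ::= ( )]
(()B) => (()(B))   [B ::= ( B )]
(()(B)) => (()((B)))   [B ::= ( B )]
(()((B))) => (()((BB)))   [B ::= B B]
(()((BB))) => (()((()B)))   [B ::= ( )]
(()((()B))) => (()((()BB)))   [B ::= B B]
(()((()BB))) => (()((()(B)B)))   [B ::= ( B )]
(()((()(B)B))) => (()((()(())B)))   [B ::= ( )]
(()((()(())B))) => (()((()(())())))   [B ::= ( )]

B => (B) => (BB) => (()B) => (()(B)) => (()((B))) => (()((BB))) => (()((()B))) => (()((()BB))) => (()((()(B)B))) => (()((()(())B))) => (()((()(())())))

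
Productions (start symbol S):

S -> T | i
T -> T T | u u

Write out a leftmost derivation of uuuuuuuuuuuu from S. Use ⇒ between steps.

S ⇒ T ⇒ TT ⇒ TTT ⇒ TTTT ⇒ TTTTT ⇒ TTTTTT ⇒ uuTTTTT ⇒ uuuuTTTT ⇒ uuuuuuTTT ⇒ uuuuuuuuTT ⇒ uuuuuuuuuuT ⇒ uuuuuuuuuuuu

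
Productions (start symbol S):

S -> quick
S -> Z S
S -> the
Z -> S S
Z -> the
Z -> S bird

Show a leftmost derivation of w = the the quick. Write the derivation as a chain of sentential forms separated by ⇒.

S ⇒ Z S ⇒ S S S ⇒ the S S ⇒ the the S ⇒ the the quick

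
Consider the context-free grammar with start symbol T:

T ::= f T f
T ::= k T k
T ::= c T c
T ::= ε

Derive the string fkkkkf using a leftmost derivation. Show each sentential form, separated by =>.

T=>fTf=>fkTkf=>fkkTkkf=>fkkkkf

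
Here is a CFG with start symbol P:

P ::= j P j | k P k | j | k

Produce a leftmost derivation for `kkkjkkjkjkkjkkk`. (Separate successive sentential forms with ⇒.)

P ⇒ kPk ⇒ kkPkk ⇒ kkkPkkk ⇒ kkkjPjkkk ⇒ kkkjkPkjkkk ⇒ kkkjkkPkkjkkk ⇒ kkkjkkjPjkkjkkk ⇒ kkkjkkjkjkkjkkk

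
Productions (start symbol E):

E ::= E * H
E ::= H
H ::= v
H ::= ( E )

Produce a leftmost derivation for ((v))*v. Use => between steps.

E => E*H => H*H => (E)*H => (H)*H => ((E))*H => ((H))*H => ((v))*H => ((v))*v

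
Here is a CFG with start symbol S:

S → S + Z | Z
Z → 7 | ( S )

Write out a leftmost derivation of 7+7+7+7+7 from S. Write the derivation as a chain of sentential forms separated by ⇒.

S ⇒ S+Z ⇒ S+Z+Z ⇒ S+Z+Z+Z ⇒ S+Z+Z+Z+Z ⇒ Z+Z+Z+Z+Z ⇒ 7+Z+Z+Z+Z ⇒ 7+7+Z+Z+Z ⇒ 7+7+7+Z+Z ⇒ 7+7+7+7+Z ⇒ 7+7+7+7+7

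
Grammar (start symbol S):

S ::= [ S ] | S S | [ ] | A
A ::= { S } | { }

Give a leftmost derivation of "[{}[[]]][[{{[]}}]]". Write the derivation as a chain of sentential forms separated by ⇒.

S ⇒ SS ⇒ [S]S ⇒ [SS]S ⇒ [AS]S ⇒ [{}S]S ⇒ [{}[S]]S ⇒ [{}[[]]]S ⇒ [{}[[]]][S] ⇒ [{}[[]]][[S]] ⇒ [{}[[]]][[A]] ⇒ [{}[[]]][[{S}]] ⇒ [{}[[]]][[{A}]] ⇒ [{}[[]]][[{{S}}]] ⇒ [{}[[]]][[{{[]}}]]

S ⇒ SS   [S ::= S S]
SS ⇒ [S]S   [S ::= [ S ]]
[S]S ⇒ [SS]S   [S ::= S S]
[SS]S ⇒ [AS]S   [S ::= A]
[AS]S ⇒ [{}S]S   [A ::= { }]
[{}S]S ⇒ [{}[S]]S   [S ::= [ S ]]
[{}[S]]S ⇒ [{}[[]]]S   [S ::= [ ]]
[{}[[]]]S ⇒ [{}[[]]][S]   [S ::= [ S ]]
[{}[[]]][S] ⇒ [{}[[]]][[S]]   [S ::= [ S ]]
[{}[[]]][[S]] ⇒ [{}[[]]][[A]]   [S ::= A]
[{}[[]]][[A]] ⇒ [{}[[]]][[{S}]]   [A ::= { S }]
[{}[[]]][[{S}]] ⇒ [{}[[]]][[{A}]]   [S ::= A]
[{}[[]]][[{A}]] ⇒ [{}[[]]][[{{S}}]]   [A ::= { S }]
[{}[[]]][[{{S}}]] ⇒ [{}[[]]][[{{[]}}]]   [S ::= [ ]]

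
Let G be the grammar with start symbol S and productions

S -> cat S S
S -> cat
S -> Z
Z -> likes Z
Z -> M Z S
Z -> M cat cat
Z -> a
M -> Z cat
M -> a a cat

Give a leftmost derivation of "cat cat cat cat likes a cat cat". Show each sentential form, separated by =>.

S => cat S S   [S -> cat S S]
cat S S => cat cat S S S   [S -> cat S S]
cat cat S S S => cat cat cat S S   [S -> cat]
cat cat cat S S => cat cat cat cat S S S   [S -> cat S S]
cat cat cat cat S S S => cat cat cat cat Z S S   [S -> Z]
cat cat cat cat Z S S => cat cat cat cat likes Z S S   [Z -> likes Z]
cat cat cat cat likes Z S S => cat cat cat cat likes a S S   [Z -> a]
cat cat cat cat likes a S S => cat cat cat cat likes a cat S   [S -> cat]
cat cat cat cat likes a cat S => cat cat cat cat likes a cat cat   [S -> cat]

S => cat S S => cat cat S S S => cat cat cat S S => cat cat cat cat S S S => cat cat cat cat Z S S => cat cat cat cat likes Z S S => cat cat cat cat likes a S S => cat cat cat cat likes a cat S => cat cat cat cat likes a cat cat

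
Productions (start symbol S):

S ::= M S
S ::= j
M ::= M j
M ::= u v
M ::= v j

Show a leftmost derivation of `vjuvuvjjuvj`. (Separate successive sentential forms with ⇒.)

S ⇒ MS ⇒ vjS ⇒ vjMS ⇒ vjuvS ⇒ vjuvMS ⇒ vjuvMjS ⇒ vjuvMjjS ⇒ vjuvuvjjS ⇒ vjuvuvjjMS ⇒ vjuvuvjjuvS ⇒ vjuvuvjjuvj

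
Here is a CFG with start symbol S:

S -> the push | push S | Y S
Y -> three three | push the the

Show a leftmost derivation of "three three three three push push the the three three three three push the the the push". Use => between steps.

S => Y S => three three S => three three Y S => three three three three S => three three three three push S => three three three three push Y S => three three three three push push the the S => three three three three push push the the Y S => three three three three push push the the three three S => three three three three push push the the three three Y S => three three three three push push the the three three three three S => three three three three push push the the three three three three Y S => three three three three push push the the three three three three push the the S => three three three three push push the the three three three three push the the the push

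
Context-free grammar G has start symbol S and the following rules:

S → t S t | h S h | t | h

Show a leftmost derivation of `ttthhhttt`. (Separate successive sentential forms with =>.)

S => tSt => ttStt => tttSttt => ttthShttt => ttthhhttt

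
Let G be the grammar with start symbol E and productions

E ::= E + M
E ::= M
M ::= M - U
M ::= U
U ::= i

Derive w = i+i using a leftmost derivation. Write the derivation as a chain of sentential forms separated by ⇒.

E ⇒ E+M ⇒ M+M ⇒ U+M ⇒ i+M ⇒ i+U ⇒ i+i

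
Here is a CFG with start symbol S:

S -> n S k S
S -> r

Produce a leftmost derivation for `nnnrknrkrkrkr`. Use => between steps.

S=>nSkS=>nnSkSkS=>nnnSkSkSkS=>nnnrkSkSkS=>nnnrknSkSkSkS=>nnnrknrkSkSkS=>nnnrknrkrkSkS=>nnnrknrkrkrkS=>nnnrknrkrkrkr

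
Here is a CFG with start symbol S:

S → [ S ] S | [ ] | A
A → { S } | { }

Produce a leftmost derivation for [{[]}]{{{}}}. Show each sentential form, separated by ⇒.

S ⇒ [S]S   [S → [ S ] S]
[S]S ⇒ [A]S   [S → A]
[A]S ⇒ [{S}]S   [A → { S }]
[{S}]S ⇒ [{[]}]S   [S → [ ]]
[{[]}]S ⇒ [{[]}]A   [S → A]
[{[]}]A ⇒ [{[]}]{S}   [A → { S }]
[{[]}]{S} ⇒ [{[]}]{A}   [S → A]
[{[]}]{A} ⇒ [{[]}]{{S}}   [A → { S }]
[{[]}]{{S}} ⇒ [{[]}]{{A}}   [S → A]
[{[]}]{{A}} ⇒ [{[]}]{{{}}}   [A → { }]

S ⇒ [S]S ⇒ [A]S ⇒ [{S}]S ⇒ [{[]}]S ⇒ [{[]}]A ⇒ [{[]}]{S} ⇒ [{[]}]{A} ⇒ [{[]}]{{S}} ⇒ [{[]}]{{A}} ⇒ [{[]}]{{{}}}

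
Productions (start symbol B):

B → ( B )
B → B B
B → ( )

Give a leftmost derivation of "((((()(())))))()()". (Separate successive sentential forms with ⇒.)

B ⇒ BB ⇒ BBB ⇒ (B)BB ⇒ ((B))BB ⇒ (((B)))BB ⇒ ((((B))))BB ⇒ ((((BB))))BB ⇒ ((((()B))))BB ⇒ ((((()(B)))))BB ⇒ ((((()(())))))BB ⇒ ((((()(())))))()B ⇒ ((((()(())))))()()

B ⇒ BB   [B → B B]
BB ⇒ BBB   [B → B B]
BBB ⇒ (B)BB   [B → ( B )]
(B)BB ⇒ ((B))BB   [B → ( B )]
((B))BB ⇒ (((B)))BB   [B → ( B )]
(((B)))BB ⇒ ((((B))))BB   [B → ( B )]
((((B))))BB ⇒ ((((BB))))BB   [B → B B]
((((BB))))BB ⇒ ((((()B))))BB   [B → ( )]
((((()B))))BB ⇒ ((((()(B)))))BB   [B → ( B )]
((((()(B)))))BB ⇒ ((((()(())))))BB   [B → ( )]
((((()(())))))BB ⇒ ((((()(())))))()B   [B → ( )]
((((()(())))))()B ⇒ ((((()(())))))()()   [B → ( )]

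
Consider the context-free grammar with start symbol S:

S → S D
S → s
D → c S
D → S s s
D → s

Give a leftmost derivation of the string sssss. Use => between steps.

S => SD => SDD => SDDD => SDDDD => sDDDD => ssDDD => sssDD => ssssD => sssss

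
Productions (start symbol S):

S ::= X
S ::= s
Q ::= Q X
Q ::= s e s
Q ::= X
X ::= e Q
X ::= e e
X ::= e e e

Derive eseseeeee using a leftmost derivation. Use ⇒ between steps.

S⇒X⇒eQ⇒eQX⇒eQXX⇒esesXX⇒eseseeeX⇒eseseeeee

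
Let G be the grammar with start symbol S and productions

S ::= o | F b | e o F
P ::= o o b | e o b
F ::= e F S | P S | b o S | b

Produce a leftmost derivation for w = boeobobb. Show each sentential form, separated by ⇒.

S⇒Fb⇒boSb⇒boFbb⇒boPSbb⇒boeobSbb⇒boeobobb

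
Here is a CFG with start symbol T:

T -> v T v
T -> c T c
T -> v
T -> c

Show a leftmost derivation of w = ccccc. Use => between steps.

T => cTc   [T -> c T c]
cTc => ccTcc   [T -> c T c]
ccTcc => ccccc   [T -> c]

T => cTc => ccTcc => ccccc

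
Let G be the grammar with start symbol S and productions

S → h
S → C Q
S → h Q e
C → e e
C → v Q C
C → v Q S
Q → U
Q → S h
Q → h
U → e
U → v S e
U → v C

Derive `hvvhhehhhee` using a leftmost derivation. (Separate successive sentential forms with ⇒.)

S ⇒ hQe   [S → h Q e]
hQe ⇒ hUe   [Q → U]
hUe ⇒ hvSee   [U → v S e]
hvSee ⇒ hvCQee   [S → C Q]
hvCQee ⇒ hvvQSQee   [C → v Q S]
hvvQSQee ⇒ hvvShSQee   [Q → S h]
hvvShSQee ⇒ hvvhQehSQee   [S → h Q e]
hvvhQehSQee ⇒ hvvhhehSQee   [Q → h]
hvvhhehSQee ⇒ hvvhhehhQee   [S → h]
hvvhhehhQee ⇒ hvvhhehhhee   [Q → h]

S⇒hQe⇒hUe⇒hvSee⇒hvCQee⇒hvvQSQee⇒hvvShSQee⇒hvvhQehSQee⇒hvvhhehSQee⇒hvvhhehhQee⇒hvvhhehhhee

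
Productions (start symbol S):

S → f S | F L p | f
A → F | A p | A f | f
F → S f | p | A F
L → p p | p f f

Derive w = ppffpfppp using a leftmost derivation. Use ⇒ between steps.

S ⇒ FLp   [S → F L p]
FLp ⇒ SfLp   [F → S f]
SfLp ⇒ FLpfLp   [S → F L p]
FLpfLp ⇒ pLpfLp   [F → p]
pLpfLp ⇒ ppffpfLp   [L → p f f]
ppffpfLp ⇒ ppffpfppp   [L → p p]

S ⇒ FLp ⇒ SfLp ⇒ FLpfLp ⇒ pLpfLp ⇒ ppffpfLp ⇒ ppffpfppp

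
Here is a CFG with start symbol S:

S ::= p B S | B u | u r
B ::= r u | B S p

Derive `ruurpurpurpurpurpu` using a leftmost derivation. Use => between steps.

S => Bu   [S ::= B u]
Bu => BSpu   [B ::= B S p]
BSpu => BSpSpu   [B ::= B S p]
BSpSpu => BSpSpSpu   [B ::= B S p]
BSpSpSpu => BSpSpSpSpu   [B ::= B S p]
BSpSpSpSpu => BSpSpSpSpSpu   [B ::= B S p]
BSpSpSpSpSpu => ruSpSpSpSpSpu   [B ::= r u]
ruSpSpSpSpSpu => ruurpSpSpSpSpu   [S ::= u r]
ruurpSpSpSpSpu => ruurpurpSpSpSpu   [S ::= u r]
ruurpurpSpSpSpu => ruurpurpurpSpSpu   [S ::= u r]
ruurpurpurpSpSpu => ruurpurpurpurpSpu   [S ::= u r]
ruurpurpurpurpSpu => ruurpurpurpurpurpu   [S ::= u r]

S => Bu => BSpu => BSpSpu => BSpSpSpu => BSpSpSpSpu => BSpSpSpSpSpu => ruSpSpSpSpSpu => ruurpSpSpSpSpu => ruurpurpSpSpSpu => ruurpurpurpSpSpu => ruurpurpurpurpSpu => ruurpurpurpurpurpu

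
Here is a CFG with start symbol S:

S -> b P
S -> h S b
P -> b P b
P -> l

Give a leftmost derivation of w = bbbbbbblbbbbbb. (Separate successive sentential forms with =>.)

S => bP   [S -> b P]
bP => bbPb   [P -> b P b]
bbPb => bbbPbb   [P -> b P b]
bbbPbb => bbbbPbbb   [P -> b P b]
bbbbPbbb => bbbbbPbbbb   [P -> b P b]
bbbbbPbbbb => bbbbbbPbbbbb   [P -> b P b]
bbbbbbPbbbbb => bbbbbbbPbbbbbb   [P -> b P b]
bbbbbbbPbbbbbb => bbbbbbblbbbbbb   [P -> l]

S => bP => bbPb => bbbPbb => bbbbPbbb => bbbbbPbbbb => bbbbbbPbbbbb => bbbbbbbPbbbbbb => bbbbbbblbbbbbb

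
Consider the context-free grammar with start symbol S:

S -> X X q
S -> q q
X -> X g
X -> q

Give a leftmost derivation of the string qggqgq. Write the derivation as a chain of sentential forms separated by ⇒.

S ⇒ XXq   [S -> X X q]
XXq ⇒ XgXq   [X -> X g]
XgXq ⇒ XggXq   [X -> X g]
XggXq ⇒ qggXq   [X -> q]
qggXq ⇒ qggXgq   [X -> X g]
qggXgq ⇒ qggqgq   [X -> q]

S ⇒ XXq ⇒ XgXq ⇒ XggXq ⇒ qggXq ⇒ qggXgq ⇒ qggqgq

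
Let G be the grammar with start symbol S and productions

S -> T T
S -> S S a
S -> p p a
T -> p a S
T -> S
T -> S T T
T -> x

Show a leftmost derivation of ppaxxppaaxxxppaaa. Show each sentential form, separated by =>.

S => SSa => ppaSa => ppaSSaa => ppaTTSaa => ppaSTTTSaa => ppaSSaTTTSaa => ppaTTSaTTTSaa => ppaxTSaTTTSaa => ppaxxSaTTTSaa => ppaxxppaaTTTSaa => ppaxxppaaxTTSaa => ppaxxppaaxxTSaa => ppaxxppaaxxxSaa => ppaxxppaaxxxppaaa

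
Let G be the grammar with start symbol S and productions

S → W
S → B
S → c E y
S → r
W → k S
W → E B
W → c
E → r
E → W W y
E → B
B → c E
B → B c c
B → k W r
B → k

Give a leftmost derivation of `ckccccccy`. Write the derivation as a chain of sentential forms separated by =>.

S => cEy => cBy => cBccy => cBccccy => cBccccccy => ckccccccy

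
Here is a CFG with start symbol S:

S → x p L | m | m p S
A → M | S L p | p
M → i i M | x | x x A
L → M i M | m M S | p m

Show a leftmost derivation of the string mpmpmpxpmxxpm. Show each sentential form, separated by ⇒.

S ⇒ mpS ⇒ mpmpS ⇒ mpmpmpS ⇒ mpmpmpxpL ⇒ mpmpmpxpmMS ⇒ mpmpmpxpmxxAS ⇒ mpmpmpxpmxxpS ⇒ mpmpmpxpmxxpm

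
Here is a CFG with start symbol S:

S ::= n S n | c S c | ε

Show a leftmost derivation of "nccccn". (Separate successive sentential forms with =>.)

S => nSn => ncScn => nccSccn => nccccn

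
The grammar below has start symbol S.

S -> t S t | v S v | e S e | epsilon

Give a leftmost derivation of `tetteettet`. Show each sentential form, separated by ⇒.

S⇒tSt⇒teSet⇒tetStet⇒tettSttet⇒tetteSettet⇒tetteettet

S ⇒ tSt   [S -> t S t]
tSt ⇒ teSet   [S -> e S e]
teSet ⇒ tetStet   [S -> t S t]
tetStet ⇒ tettSttet   [S -> t S t]
tettSttet ⇒ tetteSettet   [S -> e S e]
tetteSettet ⇒ tetteettet   [S -> epsilon]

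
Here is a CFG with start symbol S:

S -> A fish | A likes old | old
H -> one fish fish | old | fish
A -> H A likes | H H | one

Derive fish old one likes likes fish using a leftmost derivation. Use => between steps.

S => A fish   [S -> A fish]
A fish => H A likes fish   [A -> H A likes]
H A likes fish => fish A likes fish   [H -> fish]
fish A likes fish => fish H A likes likes fish   [A -> H A likes]
fish H A likes likes fish => fish old A likes likes fish   [H -> old]
fish old A likes likes fish => fish old one likes likes fish   [A -> one]

S => A fish => H A likes fish => fish A likes fish => fish H A likes likes fish => fish old A likes likes fish => fish old one likes likes fish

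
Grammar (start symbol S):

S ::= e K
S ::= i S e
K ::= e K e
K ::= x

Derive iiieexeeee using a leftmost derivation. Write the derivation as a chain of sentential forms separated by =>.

S => iSe   [S ::= i S e]
iSe => iiSee   [S ::= i S e]
iiSee => iiiSeee   [S ::= i S e]
iiiSeee => iiieKeee   [S ::= e K]
iiieKeee => iiieeKeeee   [K ::= e K e]
iiieeKeeee => iiieexeeee   [K ::= x]

S=>iSe=>iiSee=>iiiSeee=>iiieKeee=>iiieeKeeee=>iiieexeeee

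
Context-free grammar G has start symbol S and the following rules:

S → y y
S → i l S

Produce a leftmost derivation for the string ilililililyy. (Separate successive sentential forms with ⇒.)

S ⇒ ilS ⇒ ililS ⇒ ilililS ⇒ ililililS ⇒ ilililililS ⇒ ilililililyy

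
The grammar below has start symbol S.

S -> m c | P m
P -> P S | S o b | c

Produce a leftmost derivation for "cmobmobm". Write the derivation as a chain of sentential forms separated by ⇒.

S ⇒ Pm ⇒ Sobm ⇒ Pmobm ⇒ Sobmobm ⇒ Pmobmobm ⇒ cmobmobm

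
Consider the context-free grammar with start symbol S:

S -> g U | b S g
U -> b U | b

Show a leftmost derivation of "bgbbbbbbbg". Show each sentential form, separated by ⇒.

S ⇒ bSg ⇒ bgUg ⇒ bgbUg ⇒ bgbbUg ⇒ bgbbbUg ⇒ bgbbbbUg ⇒ bgbbbbbUg ⇒ bgbbbbbbUg ⇒ bgbbbbbbbg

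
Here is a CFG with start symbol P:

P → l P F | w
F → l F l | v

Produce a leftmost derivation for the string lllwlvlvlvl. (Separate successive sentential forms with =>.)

P => lPF   [P → l P F]
lPF => llPFF   [P → l P F]
llPFF => lllPFFF   [P → l P F]
lllPFFF => lllwFFF   [P → w]
lllwFFF => lllwlFlFF   [F → l F l]
lllwlFlFF => lllwlvlFF   [F → v]
lllwlvlFF => lllwlvlvF   [F → v]
lllwlvlvF => lllwlvlvlFl   [F → l F l]
lllwlvlvlFl => lllwlvlvlvl   [F → v]

P=>lPF=>llPFF=>lllPFFF=>lllwFFF=>lllwlFlFF=>lllwlvlFF=>lllwlvlvF=>lllwlvlvlFl=>lllwlvlvlvl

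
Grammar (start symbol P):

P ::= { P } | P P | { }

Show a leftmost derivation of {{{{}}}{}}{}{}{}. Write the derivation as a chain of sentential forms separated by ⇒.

P⇒PP⇒PPP⇒PPPP⇒{P}PPP⇒{PP}PPP⇒{{P}P}PPP⇒{{{P}}P}PPP⇒{{{{}}}P}PPP⇒{{{{}}}{}}PPP⇒{{{{}}}{}}{}PP⇒{{{{}}}{}}{}{}P⇒{{{{}}}{}}{}{}{}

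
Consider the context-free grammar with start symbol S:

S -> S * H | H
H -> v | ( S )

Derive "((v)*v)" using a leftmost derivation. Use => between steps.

S=>H=>(S)=>(S*H)=>(H*H)=>((S)*H)=>((H)*H)=>((v)*H)=>((v)*v)

S => H   [S -> H]
H => (S)   [H -> ( S )]
(S) => (S*H)   [S -> S * H]
(S*H) => (H*H)   [S -> H]
(H*H) => ((S)*H)   [H -> ( S )]
((S)*H) => ((H)*H)   [S -> H]
((H)*H) => ((v)*H)   [H -> v]
((v)*H) => ((v)*v)   [H -> v]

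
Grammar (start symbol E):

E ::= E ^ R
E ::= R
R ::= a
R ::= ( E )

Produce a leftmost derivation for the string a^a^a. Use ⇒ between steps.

E⇒E^R⇒E^R^R⇒R^R^R⇒a^R^R⇒a^a^R⇒a^a^a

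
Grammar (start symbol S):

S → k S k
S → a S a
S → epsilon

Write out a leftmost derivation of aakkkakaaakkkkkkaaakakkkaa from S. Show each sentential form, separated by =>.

S => aSa => aaSaa => aakSkaa => aakkSkkaa => aakkkSkkkaa => aakkkaSakkkaa => aakkkakSkakkkaa => aakkkakaSakakkkaa => aakkkakaaSaakakkkaa => aakkkakaaaSaaakakkkaa => aakkkakaaakSkaaakakkkaa => aakkkakaaakkSkkaaakakkkaa => aakkkakaaakkkSkkkaaakakkkaa => aakkkakaaakkkkkkaaakakkkaa

S => aSa   [S → a S a]
aSa => aaSaa   [S → a S a]
aaSaa => aakSkaa   [S → k S k]
aakSkaa => aakkSkkaa   [S → k S k]
aakkSkkaa => aakkkSkkkaa   [S → k S k]
aakkkSkkkaa => aakkkaSakkkaa   [S → a S a]
aakkkaSakkkaa => aakkkakSkakkkaa   [S → k S k]
aakkkakSkakkkaa => aakkkakaSakakkkaa   [S → a S a]
aakkkakaSakakkkaa => aakkkakaaSaakakkkaa   [S → a S a]
aakkkakaaSaakakkkaa => aakkkakaaaSaaakakkkaa   [S → a S a]
aakkkakaaaSaaakakkkaa => aakkkakaaakSkaaakakkkaa   [S → k S k]
aakkkakaaakSkaaakakkkaa => aakkkakaaakkSkkaaakakkkaa   [S → k S k]
aakkkakaaakkSkkaaakakkkaa => aakkkakaaakkkSkkkaaakakkkaa   [S → k S k]
aakkkakaaakkkSkkkaaakakkkaa => aakkkakaaakkkkkkaaakakkkaa   [S → epsilon]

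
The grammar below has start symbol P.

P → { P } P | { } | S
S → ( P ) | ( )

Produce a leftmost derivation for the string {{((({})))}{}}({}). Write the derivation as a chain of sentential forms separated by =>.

P => {P}P => {{P}P}P => {{S}P}P => {{(P)}P}P => {{(S)}P}P => {{((P))}P}P => {{((S))}P}P => {{(((P)))}P}P => {{((({})))}P}P => {{((({})))}{}}P => {{((({})))}{}}S => {{((({})))}{}}(P) => {{((({})))}{}}({})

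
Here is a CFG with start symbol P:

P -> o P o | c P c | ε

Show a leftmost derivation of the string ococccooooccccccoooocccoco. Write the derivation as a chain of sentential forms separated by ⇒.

P ⇒ oPo   [P -> o P o]
oPo ⇒ ocPco   [P -> c P c]
ocPco ⇒ ocoPoco   [P -> o P o]
ocoPoco ⇒ ococPcoco   [P -> c P c]
ococPcoco ⇒ ococcPccoco   [P -> c P c]
ococcPccoco ⇒ ococccPcccoco   [P -> c P c]
ococccPcccoco ⇒ ococccoPocccoco   [P -> o P o]
ococccoPocccoco ⇒ ococccooPoocccoco   [P -> o P o]
ococccooPoocccoco ⇒ ococccoooPooocccoco   [P -> o P o]
ococccoooPooocccoco ⇒ ococccooooPoooocccoco   [P -> o P o]
ococccooooPoooocccoco ⇒ ococccoooocPcoooocccoco   [P -> c P c]
ococccoooocPcoooocccoco ⇒ ococccooooccPccoooocccoco   [P -> c P c]
ococccooooccPccoooocccoco ⇒ ococccoooocccPcccoooocccoco   [P -> c P c]
ococccoooocccPcccoooocccoco ⇒ ococccooooccccccoooocccoco   [P -> ε]

P ⇒ oPo ⇒ ocPco ⇒ ocoPoco ⇒ ococPcoco ⇒ ococcPccoco ⇒ ococccPcccoco ⇒ ococccoPocccoco ⇒ ococccooPoocccoco ⇒ ococccoooPooocccoco ⇒ ococccooooPoooocccoco ⇒ ococccoooocPcoooocccoco ⇒ ococccooooccPccoooocccoco ⇒ ococccoooocccPcccoooocccoco ⇒ ococccooooccccccoooocccoco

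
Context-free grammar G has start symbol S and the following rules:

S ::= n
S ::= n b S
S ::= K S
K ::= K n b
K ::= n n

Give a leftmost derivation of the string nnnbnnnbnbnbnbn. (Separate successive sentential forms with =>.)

S => KS => nnS => nnnbS => nnnbKS => nnnbKnbS => nnnbKnbnbS => nnnbKnbnbnbS => nnnbKnbnbnbnbS => nnnbnnnbnbnbnbS => nnnbnnnbnbnbnbn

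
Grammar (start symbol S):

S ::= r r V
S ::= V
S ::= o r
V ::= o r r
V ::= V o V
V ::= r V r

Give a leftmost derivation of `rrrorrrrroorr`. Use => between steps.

S => V   [S ::= V]
V => VoV   [V ::= V o V]
VoV => rVroV   [V ::= r V r]
rVroV => rrVrroV   [V ::= r V r]
rrVrroV => rrrVrrroV   [V ::= r V r]
rrrVrrroV => rrrorrrrroV   [V ::= o r r]
rrrorrrrroV => rrrorrrrroorr   [V ::= o r r]

S=>V=>VoV=>rVroV=>rrVrroV=>rrrVrrroV=>rrrorrrrroV=>rrrorrrrroorr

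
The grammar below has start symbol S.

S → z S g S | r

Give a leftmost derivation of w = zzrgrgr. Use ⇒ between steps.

S⇒zSgS⇒zzSgSgS⇒zzrgSgS⇒zzrgrgS⇒zzrgrgr

S ⇒ zSgS   [S → z S g S]
zSgS ⇒ zzSgSgS   [S → z S g S]
zzSgSgS ⇒ zzrgSgS   [S → r]
zzrgSgS ⇒ zzrgrgS   [S → r]
zzrgrgS ⇒ zzrgrgr   [S → r]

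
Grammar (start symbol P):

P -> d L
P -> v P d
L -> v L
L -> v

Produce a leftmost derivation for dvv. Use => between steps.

P => dL   [P -> d L]
dL => dvL   [L -> v L]
dvL => dvv   [L -> v]

P=>dL=>dvL=>dvv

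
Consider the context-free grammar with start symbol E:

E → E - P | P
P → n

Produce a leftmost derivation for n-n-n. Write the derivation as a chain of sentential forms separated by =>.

E => E-P => E-P-P => P-P-P => n-P-P => n-n-P => n-n-n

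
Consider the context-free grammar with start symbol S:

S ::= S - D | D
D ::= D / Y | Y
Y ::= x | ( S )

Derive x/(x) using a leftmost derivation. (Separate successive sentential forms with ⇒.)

S ⇒ D ⇒ D/Y ⇒ Y/Y ⇒ x/Y ⇒ x/(S) ⇒ x/(D) ⇒ x/(Y) ⇒ x/(x)

S ⇒ D   [S ::= D]
D ⇒ D/Y   [D ::= D / Y]
D/Y ⇒ Y/Y   [D ::= Y]
Y/Y ⇒ x/Y   [Y ::= x]
x/Y ⇒ x/(S)   [Y ::= ( S )]
x/(S) ⇒ x/(D)   [S ::= D]
x/(D) ⇒ x/(Y)   [D ::= Y]
x/(Y) ⇒ x/(x)   [Y ::= x]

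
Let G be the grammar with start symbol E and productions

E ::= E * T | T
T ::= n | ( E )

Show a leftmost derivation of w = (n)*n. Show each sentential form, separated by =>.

E => E*T => T*T => (E)*T => (T)*T => (n)*T => (n)*n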